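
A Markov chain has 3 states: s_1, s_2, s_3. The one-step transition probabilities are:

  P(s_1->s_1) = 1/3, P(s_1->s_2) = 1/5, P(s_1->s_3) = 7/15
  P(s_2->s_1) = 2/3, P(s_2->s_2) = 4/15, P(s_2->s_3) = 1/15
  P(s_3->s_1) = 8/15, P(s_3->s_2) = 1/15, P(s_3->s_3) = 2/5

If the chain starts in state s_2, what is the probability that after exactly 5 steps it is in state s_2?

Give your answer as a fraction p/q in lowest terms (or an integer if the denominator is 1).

Answer: 122056/759375

Derivation:
Computing P^5 by repeated multiplication:
P^1 =
  s_1: [1/3, 1/5, 7/15]
  s_2: [2/3, 4/15, 1/15]
  s_3: [8/15, 1/15, 2/5]
P^2 =
  s_1: [37/75, 34/225, 16/45]
  s_2: [98/225, 47/225, 16/45]
  s_3: [98/225, 34/225, 31/75]
P^3 =
  s_1: [307/675, 61/375, 1291/3375]
  s_2: [64/135, 562/3375, 1213/3375]
  s_3: [1574/3375, 523/3375, 142/375]
P^4 =
  s_1: [7831/16875, 8092/50625, 3808/10125]
  s_2: [23324/50625, 8261/50625, 3808/10125]
  s_3: [23324/50625, 8092/50625, 6403/16875]
P^5 =
  s_1: [70141/151875, 13543/84375, 286783/759375]
  s_2: [14062/30375, 122056/759375, 285769/759375]
  s_3: [351212/759375, 121549/759375, 31846/84375]

(P^5)[s_2 -> s_2] = 122056/759375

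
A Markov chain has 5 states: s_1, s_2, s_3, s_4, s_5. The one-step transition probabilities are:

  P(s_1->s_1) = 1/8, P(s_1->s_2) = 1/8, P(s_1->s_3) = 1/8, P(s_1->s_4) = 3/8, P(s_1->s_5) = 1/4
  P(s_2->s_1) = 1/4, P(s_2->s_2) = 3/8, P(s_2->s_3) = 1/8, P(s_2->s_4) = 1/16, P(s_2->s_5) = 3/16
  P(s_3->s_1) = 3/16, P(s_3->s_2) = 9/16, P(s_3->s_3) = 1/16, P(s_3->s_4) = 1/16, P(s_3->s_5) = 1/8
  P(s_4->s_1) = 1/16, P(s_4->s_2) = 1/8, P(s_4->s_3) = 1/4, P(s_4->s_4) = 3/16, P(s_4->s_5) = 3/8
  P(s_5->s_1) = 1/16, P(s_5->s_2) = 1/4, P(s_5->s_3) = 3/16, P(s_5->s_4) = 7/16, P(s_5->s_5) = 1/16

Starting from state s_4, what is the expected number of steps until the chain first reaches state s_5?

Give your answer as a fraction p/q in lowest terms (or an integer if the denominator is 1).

Let h_i = expected steps to first reach s_5 from state i.
Boundary: h_s_5 = 0.
First-step equations for the other states:
  h_s_1 = 1 + 1/8*h_s_1 + 1/8*h_s_2 + 1/8*h_s_3 + 3/8*h_s_4 + 1/4*h_s_5
  h_s_2 = 1 + 1/4*h_s_1 + 3/8*h_s_2 + 1/8*h_s_3 + 1/16*h_s_4 + 3/16*h_s_5
  h_s_3 = 1 + 3/16*h_s_1 + 9/16*h_s_2 + 1/16*h_s_3 + 1/16*h_s_4 + 1/8*h_s_5
  h_s_4 = 1 + 1/16*h_s_1 + 1/8*h_s_2 + 1/4*h_s_3 + 3/16*h_s_4 + 3/8*h_s_5

Substituting h_s_5 = 0 and rearranging gives the linear system (I - Q) h = 1:
  [7/8, -1/8, -1/8, -3/8] . (h_s_1, h_s_2, h_s_3, h_s_4) = 1
  [-1/4, 5/8, -1/8, -1/16] . (h_s_1, h_s_2, h_s_3, h_s_4) = 1
  [-3/16, -9/16, 15/16, -1/16] . (h_s_1, h_s_2, h_s_3, h_s_4) = 1
  [-1/16, -1/8, -1/4, 13/16] . (h_s_1, h_s_2, h_s_3, h_s_4) = 1

Solving yields:
  h_s_1 = 8132/1977
  h_s_2 = 9098/1977
  h_s_3 = 3230/659
  h_s_4 = 2480/659

Starting state is s_4, so the expected hitting time is h_s_4 = 2480/659.

Answer: 2480/659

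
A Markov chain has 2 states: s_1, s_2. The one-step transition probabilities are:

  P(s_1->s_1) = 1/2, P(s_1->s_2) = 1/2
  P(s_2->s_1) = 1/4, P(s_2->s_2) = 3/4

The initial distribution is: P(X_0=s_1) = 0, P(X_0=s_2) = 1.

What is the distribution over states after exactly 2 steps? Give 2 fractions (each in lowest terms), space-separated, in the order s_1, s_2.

Answer: 5/16 11/16

Derivation:
Propagating the distribution step by step (d_{t+1} = d_t * P):
d_0 = (s_1=0, s_2=1)
  d_1[s_1] = 0*1/2 + 1*1/4 = 1/4
  d_1[s_2] = 0*1/2 + 1*3/4 = 3/4
d_1 = (s_1=1/4, s_2=3/4)
  d_2[s_1] = 1/4*1/2 + 3/4*1/4 = 5/16
  d_2[s_2] = 1/4*1/2 + 3/4*3/4 = 11/16
d_2 = (s_1=5/16, s_2=11/16)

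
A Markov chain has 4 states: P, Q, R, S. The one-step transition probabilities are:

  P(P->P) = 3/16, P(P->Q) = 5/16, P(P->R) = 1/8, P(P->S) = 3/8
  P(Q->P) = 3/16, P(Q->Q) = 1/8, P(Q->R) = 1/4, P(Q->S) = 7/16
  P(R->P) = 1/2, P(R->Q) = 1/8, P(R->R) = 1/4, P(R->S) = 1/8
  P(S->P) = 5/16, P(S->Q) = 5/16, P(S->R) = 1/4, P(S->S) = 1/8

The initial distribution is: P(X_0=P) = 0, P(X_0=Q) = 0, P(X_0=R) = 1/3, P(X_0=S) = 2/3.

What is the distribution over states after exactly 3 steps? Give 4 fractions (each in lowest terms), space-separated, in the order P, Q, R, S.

Answer: 295/1024 239/1024 55/256 135/512

Derivation:
Propagating the distribution step by step (d_{t+1} = d_t * P):
d_0 = (P=0, Q=0, R=1/3, S=2/3)
  d_1[P] = 0*3/16 + 0*3/16 + 1/3*1/2 + 2/3*5/16 = 3/8
  d_1[Q] = 0*5/16 + 0*1/8 + 1/3*1/8 + 2/3*5/16 = 1/4
  d_1[R] = 0*1/8 + 0*1/4 + 1/3*1/4 + 2/3*1/4 = 1/4
  d_1[S] = 0*3/8 + 0*7/16 + 1/3*1/8 + 2/3*1/8 = 1/8
d_1 = (P=3/8, Q=1/4, R=1/4, S=1/8)
  d_2[P] = 3/8*3/16 + 1/4*3/16 + 1/4*1/2 + 1/8*5/16 = 9/32
  d_2[Q] = 3/8*5/16 + 1/4*1/8 + 1/4*1/8 + 1/8*5/16 = 7/32
  d_2[R] = 3/8*1/8 + 1/4*1/4 + 1/4*1/4 + 1/8*1/4 = 13/64
  d_2[S] = 3/8*3/8 + 1/4*7/16 + 1/4*1/8 + 1/8*1/8 = 19/64
d_2 = (P=9/32, Q=7/32, R=13/64, S=19/64)
  d_3[P] = 9/32*3/16 + 7/32*3/16 + 13/64*1/2 + 19/64*5/16 = 295/1024
  d_3[Q] = 9/32*5/16 + 7/32*1/8 + 13/64*1/8 + 19/64*5/16 = 239/1024
  d_3[R] = 9/32*1/8 + 7/32*1/4 + 13/64*1/4 + 19/64*1/4 = 55/256
  d_3[S] = 9/32*3/8 + 7/32*7/16 + 13/64*1/8 + 19/64*1/8 = 135/512
d_3 = (P=295/1024, Q=239/1024, R=55/256, S=135/512)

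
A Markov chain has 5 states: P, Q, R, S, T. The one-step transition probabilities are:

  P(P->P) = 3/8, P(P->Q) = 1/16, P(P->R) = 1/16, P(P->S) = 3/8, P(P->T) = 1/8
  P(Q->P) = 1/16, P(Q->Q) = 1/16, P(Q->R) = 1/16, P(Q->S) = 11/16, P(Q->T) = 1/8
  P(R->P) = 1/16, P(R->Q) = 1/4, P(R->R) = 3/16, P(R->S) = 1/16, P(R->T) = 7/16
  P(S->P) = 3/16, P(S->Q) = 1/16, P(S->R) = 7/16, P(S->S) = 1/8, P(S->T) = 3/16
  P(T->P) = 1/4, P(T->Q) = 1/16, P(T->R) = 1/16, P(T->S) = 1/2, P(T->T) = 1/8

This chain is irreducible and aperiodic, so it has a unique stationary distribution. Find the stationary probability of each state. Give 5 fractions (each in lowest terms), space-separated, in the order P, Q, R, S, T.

The stationary distribution satisfies pi = pi * P, i.e.:
  pi_P = 3/8*pi_P + 1/16*pi_Q + 1/16*pi_R + 3/16*pi_S + 1/4*pi_T
  pi_Q = 1/16*pi_P + 1/16*pi_Q + 1/4*pi_R + 1/16*pi_S + 1/16*pi_T
  pi_R = 1/16*pi_P + 1/16*pi_Q + 3/16*pi_R + 7/16*pi_S + 1/16*pi_T
  pi_S = 3/8*pi_P + 11/16*pi_Q + 1/16*pi_R + 1/8*pi_S + 1/2*pi_T
  pi_T = 1/8*pi_P + 1/8*pi_Q + 7/16*pi_R + 3/16*pi_S + 1/8*pi_T
with normalization: pi_P + pi_Q + pi_R + pi_S + pi_T = 1.

Using the first 4 balance equations plus normalization, the linear system A*pi = b is:
  [-5/8, 1/16, 1/16, 3/16, 1/4] . pi = 0
  [1/16, -15/16, 1/4, 1/16, 1/16] . pi = 0
  [1/16, 1/16, -13/16, 7/16, 1/16] . pi = 0
  [3/8, 11/16, 1/16, -7/8, 1/2] . pi = 0
  [1, 1, 1, 1, 1] . pi = 1

Solving yields:
  pi_P = 15359/76512
  pi_Q = 1271/12752
  pi_R = 158/797
  pi_S = 1415/4782
  pi_T = 15719/76512

Verification (pi * P):
  15359/76512*3/8 + 1271/12752*1/16 + 158/797*1/16 + 1415/4782*3/16 + 15719/76512*1/4 = 15359/76512 = pi_P  (ok)
  15359/76512*1/16 + 1271/12752*1/16 + 158/797*1/4 + 1415/4782*1/16 + 15719/76512*1/16 = 1271/12752 = pi_Q  (ok)
  15359/76512*1/16 + 1271/12752*1/16 + 158/797*3/16 + 1415/4782*7/16 + 15719/76512*1/16 = 158/797 = pi_R  (ok)
  15359/76512*3/8 + 1271/12752*11/16 + 158/797*1/16 + 1415/4782*1/8 + 15719/76512*1/2 = 1415/4782 = pi_S  (ok)
  15359/76512*1/8 + 1271/12752*1/8 + 158/797*7/16 + 1415/4782*3/16 + 15719/76512*1/8 = 15719/76512 = pi_T  (ok)

Answer: 15359/76512 1271/12752 158/797 1415/4782 15719/76512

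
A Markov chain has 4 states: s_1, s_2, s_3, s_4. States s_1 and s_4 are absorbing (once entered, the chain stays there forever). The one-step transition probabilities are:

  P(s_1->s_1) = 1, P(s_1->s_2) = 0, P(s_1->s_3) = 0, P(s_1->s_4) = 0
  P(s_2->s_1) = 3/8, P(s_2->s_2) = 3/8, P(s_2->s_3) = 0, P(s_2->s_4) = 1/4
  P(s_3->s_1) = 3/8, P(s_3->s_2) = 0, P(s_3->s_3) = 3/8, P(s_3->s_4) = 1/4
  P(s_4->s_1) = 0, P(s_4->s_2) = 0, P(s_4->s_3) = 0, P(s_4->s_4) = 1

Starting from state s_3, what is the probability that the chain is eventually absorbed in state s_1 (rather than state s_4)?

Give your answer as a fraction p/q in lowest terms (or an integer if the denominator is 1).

Answer: 3/5

Derivation:
Let a_i = P(absorbed in s_1 | start in state i).
Boundary conditions: a_s_1 = 1, a_s_4 = 0.
For each transient state i, a_i = sum_j P(i->j) * a_j:
  a_s_2 = 3/8*a_s_1 + 3/8*a_s_2 + 0*a_s_3 + 1/4*a_s_4
  a_s_3 = 3/8*a_s_1 + 0*a_s_2 + 3/8*a_s_3 + 1/4*a_s_4

Substituting a_s_1 = 1 and a_s_4 = 0, rearrange to (I - Q) a = r where r[i] = P(i -> s_1):
  [5/8, 0] . (a_s_2, a_s_3) = 3/8
  [0, 5/8] . (a_s_2, a_s_3) = 3/8

Solving yields:
  a_s_2 = 3/5
  a_s_3 = 3/5

Starting state is s_3, so the absorption probability is a_s_3 = 3/5.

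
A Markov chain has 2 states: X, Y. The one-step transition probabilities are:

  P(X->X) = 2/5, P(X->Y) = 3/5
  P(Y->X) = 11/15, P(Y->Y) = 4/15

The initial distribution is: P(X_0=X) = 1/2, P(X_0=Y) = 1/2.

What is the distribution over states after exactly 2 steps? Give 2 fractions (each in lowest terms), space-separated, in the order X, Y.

Propagating the distribution step by step (d_{t+1} = d_t * P):
d_0 = (X=1/2, Y=1/2)
  d_1[X] = 1/2*2/5 + 1/2*11/15 = 17/30
  d_1[Y] = 1/2*3/5 + 1/2*4/15 = 13/30
d_1 = (X=17/30, Y=13/30)
  d_2[X] = 17/30*2/5 + 13/30*11/15 = 49/90
  d_2[Y] = 17/30*3/5 + 13/30*4/15 = 41/90
d_2 = (X=49/90, Y=41/90)

Answer: 49/90 41/90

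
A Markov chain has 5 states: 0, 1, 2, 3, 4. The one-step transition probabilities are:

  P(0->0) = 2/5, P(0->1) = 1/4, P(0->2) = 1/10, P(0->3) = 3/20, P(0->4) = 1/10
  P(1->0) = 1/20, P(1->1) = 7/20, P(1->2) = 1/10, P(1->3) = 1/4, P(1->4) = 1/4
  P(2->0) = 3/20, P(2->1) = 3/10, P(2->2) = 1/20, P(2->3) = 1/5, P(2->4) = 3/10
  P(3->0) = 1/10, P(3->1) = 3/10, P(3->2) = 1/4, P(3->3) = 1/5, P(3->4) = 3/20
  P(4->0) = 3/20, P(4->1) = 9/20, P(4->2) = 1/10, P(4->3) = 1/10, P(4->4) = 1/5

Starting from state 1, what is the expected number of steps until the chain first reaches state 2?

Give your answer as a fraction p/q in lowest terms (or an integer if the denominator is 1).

Let h_i = expected steps to first reach 2 from state i.
Boundary: h_2 = 0.
First-step equations for the other states:
  h_0 = 1 + 2/5*h_0 + 1/4*h_1 + 1/10*h_2 + 3/20*h_3 + 1/10*h_4
  h_1 = 1 + 1/20*h_0 + 7/20*h_1 + 1/10*h_2 + 1/4*h_3 + 1/4*h_4
  h_3 = 1 + 1/10*h_0 + 3/10*h_1 + 1/4*h_2 + 1/5*h_3 + 3/20*h_4
  h_4 = 1 + 3/20*h_0 + 9/20*h_1 + 1/10*h_2 + 1/10*h_3 + 1/5*h_4

Substituting h_2 = 0 and rearranging gives the linear system (I - Q) h = 1:
  [3/5, -1/4, -3/20, -1/10] . (h_0, h_1, h_3, h_4) = 1
  [-1/20, 13/20, -1/4, -1/4] . (h_0, h_1, h_3, h_4) = 1
  [-1/10, -3/10, 4/5, -3/20] . (h_0, h_1, h_3, h_4) = 1
  [-3/20, -9/20, -1/10, 4/5] . (h_0, h_1, h_3, h_4) = 1

Solving yields:
  h_0 = 118100/15053
  h_1 = 116120/15053
  h_3 = 99380/15053
  h_4 = 118700/15053

Starting state is 1, so the expected hitting time is h_1 = 116120/15053.

Answer: 116120/15053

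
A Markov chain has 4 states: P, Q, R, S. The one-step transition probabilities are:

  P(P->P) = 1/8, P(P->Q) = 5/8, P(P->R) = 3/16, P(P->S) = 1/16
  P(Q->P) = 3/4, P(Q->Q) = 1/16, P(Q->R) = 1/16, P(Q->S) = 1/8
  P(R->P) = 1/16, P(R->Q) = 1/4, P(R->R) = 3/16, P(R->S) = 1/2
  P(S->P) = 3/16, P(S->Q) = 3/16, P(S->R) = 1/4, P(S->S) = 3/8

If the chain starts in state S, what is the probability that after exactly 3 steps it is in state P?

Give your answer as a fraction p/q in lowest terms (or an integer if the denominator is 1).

Computing P^3 by repeated multiplication:
P^1 =
  P: [1/8, 5/8, 3/16, 1/16]
  Q: [3/4, 1/16, 1/16, 1/8]
  R: [1/16, 1/4, 3/16, 1/2]
  S: [3/16, 3/16, 1/4, 3/8]
P^2 =
  P: [65/128, 45/256, 29/256, 13/64]
  Q: [43/256, 131/256, 3/16, 17/128]
  R: [77/256, 25/128, 3/16, 81/256]
  S: [1/4, 67/256, 3/16, 77/256]
P^3 =
  P: [985/4096, 1617/4096, 365/2048, 191/1024]
  Q: [113/256, 855/4096, 135/1024, 893/4096]
  R: [1045/4096, 1255/4096, 749/4096, 1047/4096]
  S: [1211/4096, 565/2048, 711/4096, 261/1024]

(P^3)[S -> P] = 1211/4096

Answer: 1211/4096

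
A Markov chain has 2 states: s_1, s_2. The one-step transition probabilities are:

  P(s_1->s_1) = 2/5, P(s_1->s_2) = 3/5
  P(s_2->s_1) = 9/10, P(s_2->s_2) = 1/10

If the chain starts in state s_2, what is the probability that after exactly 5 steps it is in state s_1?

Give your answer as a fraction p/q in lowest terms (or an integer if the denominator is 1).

Answer: 99/160

Derivation:
Computing P^5 by repeated multiplication:
P^1 =
  s_1: [2/5, 3/5]
  s_2: [9/10, 1/10]
P^2 =
  s_1: [7/10, 3/10]
  s_2: [9/20, 11/20]
P^3 =
  s_1: [11/20, 9/20]
  s_2: [27/40, 13/40]
P^4 =
  s_1: [5/8, 3/8]
  s_2: [9/16, 7/16]
P^5 =
  s_1: [47/80, 33/80]
  s_2: [99/160, 61/160]

(P^5)[s_2 -> s_1] = 99/160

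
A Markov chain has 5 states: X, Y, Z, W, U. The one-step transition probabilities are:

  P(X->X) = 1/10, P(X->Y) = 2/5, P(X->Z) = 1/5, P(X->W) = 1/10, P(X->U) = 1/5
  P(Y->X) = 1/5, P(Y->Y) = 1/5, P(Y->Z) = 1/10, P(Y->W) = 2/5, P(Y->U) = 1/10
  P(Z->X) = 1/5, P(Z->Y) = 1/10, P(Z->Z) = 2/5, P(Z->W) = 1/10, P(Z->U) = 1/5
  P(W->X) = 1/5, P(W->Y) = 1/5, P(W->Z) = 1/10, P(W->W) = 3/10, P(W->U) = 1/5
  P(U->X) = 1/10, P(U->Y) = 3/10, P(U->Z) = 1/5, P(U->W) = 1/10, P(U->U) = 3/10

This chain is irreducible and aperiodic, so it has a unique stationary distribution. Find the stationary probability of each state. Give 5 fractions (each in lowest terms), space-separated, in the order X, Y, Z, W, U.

The stationary distribution satisfies pi = pi * P, i.e.:
  pi_X = 1/10*pi_X + 1/5*pi_Y + 1/5*pi_Z + 1/5*pi_W + 1/10*pi_U
  pi_Y = 2/5*pi_X + 1/5*pi_Y + 1/10*pi_Z + 1/5*pi_W + 3/10*pi_U
  pi_Z = 1/5*pi_X + 1/10*pi_Y + 2/5*pi_Z + 1/10*pi_W + 1/5*pi_U
  pi_W = 1/10*pi_X + 2/5*pi_Y + 1/10*pi_Z + 3/10*pi_W + 1/10*pi_U
  pi_U = 1/5*pi_X + 1/10*pi_Y + 1/5*pi_Z + 1/5*pi_W + 3/10*pi_U
with normalization: pi_X + pi_Y + pi_Z + pi_W + pi_U = 1.

Using the first 4 balance equations plus normalization, the linear system A*pi = b is:
  [-9/10, 1/5, 1/5, 1/5, 1/10] . pi = 0
  [2/5, -4/5, 1/10, 1/5, 3/10] . pi = 0
  [1/5, 1/10, -3/5, 1/10, 1/5] . pi = 0
  [1/10, 2/5, 1/10, -7/10, 1/10] . pi = 0
  [1, 1, 1, 1, 1] . pi = 1

Solving yields:
  pi_X = 1145/6983
  pi_Y = 1627/6983
  pi_Z = 1357/6983
  pi_W = 1483/6983
  pi_U = 1371/6983

Verification (pi * P):
  1145/6983*1/10 + 1627/6983*1/5 + 1357/6983*1/5 + 1483/6983*1/5 + 1371/6983*1/10 = 1145/6983 = pi_X  (ok)
  1145/6983*2/5 + 1627/6983*1/5 + 1357/6983*1/10 + 1483/6983*1/5 + 1371/6983*3/10 = 1627/6983 = pi_Y  (ok)
  1145/6983*1/5 + 1627/6983*1/10 + 1357/6983*2/5 + 1483/6983*1/10 + 1371/6983*1/5 = 1357/6983 = pi_Z  (ok)
  1145/6983*1/10 + 1627/6983*2/5 + 1357/6983*1/10 + 1483/6983*3/10 + 1371/6983*1/10 = 1483/6983 = pi_W  (ok)
  1145/6983*1/5 + 1627/6983*1/10 + 1357/6983*1/5 + 1483/6983*1/5 + 1371/6983*3/10 = 1371/6983 = pi_U  (ok)

Answer: 1145/6983 1627/6983 1357/6983 1483/6983 1371/6983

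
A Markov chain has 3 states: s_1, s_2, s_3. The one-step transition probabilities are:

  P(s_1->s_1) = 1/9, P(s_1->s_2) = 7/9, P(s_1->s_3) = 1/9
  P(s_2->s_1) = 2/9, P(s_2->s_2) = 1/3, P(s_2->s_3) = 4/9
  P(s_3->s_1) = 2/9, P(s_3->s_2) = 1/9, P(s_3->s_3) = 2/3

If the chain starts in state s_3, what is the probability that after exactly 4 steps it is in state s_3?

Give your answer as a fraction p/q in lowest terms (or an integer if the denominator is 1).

Computing P^4 by repeated multiplication:
P^1 =
  s_1: [1/9, 7/9, 1/9]
  s_2: [2/9, 1/3, 4/9]
  s_3: [2/9, 1/9, 2/3]
P^2 =
  s_1: [17/81, 29/81, 35/81]
  s_2: [16/81, 1/3, 38/81]
  s_3: [16/81, 23/81, 14/27]
P^3 =
  s_1: [145/729, 241/729, 343/729]
  s_2: [146/729, 77/243, 352/729]
  s_3: [146/729, 223/729, 40/81]
P^4 =
  s_1: [1313/6561, 2081/6561, 3167/6561]
  s_2: [1312/6561, 689/2187, 3182/6561]
  s_3: [1312/6561, 2051/6561, 1066/2187]

(P^4)[s_3 -> s_3] = 1066/2187

Answer: 1066/2187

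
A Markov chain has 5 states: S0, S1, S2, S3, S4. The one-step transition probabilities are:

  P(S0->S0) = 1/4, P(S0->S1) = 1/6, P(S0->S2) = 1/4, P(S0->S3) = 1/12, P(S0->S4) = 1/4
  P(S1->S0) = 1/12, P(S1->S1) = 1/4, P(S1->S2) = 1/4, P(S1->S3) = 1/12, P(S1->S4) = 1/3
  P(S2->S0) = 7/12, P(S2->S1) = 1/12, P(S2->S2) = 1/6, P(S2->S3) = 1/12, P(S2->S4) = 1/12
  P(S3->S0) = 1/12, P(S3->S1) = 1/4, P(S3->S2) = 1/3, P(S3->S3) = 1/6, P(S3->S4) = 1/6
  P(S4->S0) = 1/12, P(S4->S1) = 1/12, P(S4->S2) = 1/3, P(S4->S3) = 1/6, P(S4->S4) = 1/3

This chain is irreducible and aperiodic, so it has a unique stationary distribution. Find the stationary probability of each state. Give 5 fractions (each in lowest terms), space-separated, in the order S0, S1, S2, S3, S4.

Answer: 2269/8926 1319/8926 1147/4463 1995/17852 4093/17852

Derivation:
The stationary distribution satisfies pi = pi * P, i.e.:
  pi_S0 = 1/4*pi_S0 + 1/12*pi_S1 + 7/12*pi_S2 + 1/12*pi_S3 + 1/12*pi_S4
  pi_S1 = 1/6*pi_S0 + 1/4*pi_S1 + 1/12*pi_S2 + 1/4*pi_S3 + 1/12*pi_S4
  pi_S2 = 1/4*pi_S0 + 1/4*pi_S1 + 1/6*pi_S2 + 1/3*pi_S3 + 1/3*pi_S4
  pi_S3 = 1/12*pi_S0 + 1/12*pi_S1 + 1/12*pi_S2 + 1/6*pi_S3 + 1/6*pi_S4
  pi_S4 = 1/4*pi_S0 + 1/3*pi_S1 + 1/12*pi_S2 + 1/6*pi_S3 + 1/3*pi_S4
with normalization: pi_S0 + pi_S1 + pi_S2 + pi_S3 + pi_S4 = 1.

Using the first 4 balance equations plus normalization, the linear system A*pi = b is:
  [-3/4, 1/12, 7/12, 1/12, 1/12] . pi = 0
  [1/6, -3/4, 1/12, 1/4, 1/12] . pi = 0
  [1/4, 1/4, -5/6, 1/3, 1/3] . pi = 0
  [1/12, 1/12, 1/12, -5/6, 1/6] . pi = 0
  [1, 1, 1, 1, 1] . pi = 1

Solving yields:
  pi_S0 = 2269/8926
  pi_S1 = 1319/8926
  pi_S2 = 1147/4463
  pi_S3 = 1995/17852
  pi_S4 = 4093/17852

Verification (pi * P):
  2269/8926*1/4 + 1319/8926*1/12 + 1147/4463*7/12 + 1995/17852*1/12 + 4093/17852*1/12 = 2269/8926 = pi_S0  (ok)
  2269/8926*1/6 + 1319/8926*1/4 + 1147/4463*1/12 + 1995/17852*1/4 + 4093/17852*1/12 = 1319/8926 = pi_S1  (ok)
  2269/8926*1/4 + 1319/8926*1/4 + 1147/4463*1/6 + 1995/17852*1/3 + 4093/17852*1/3 = 1147/4463 = pi_S2  (ok)
  2269/8926*1/12 + 1319/8926*1/12 + 1147/4463*1/12 + 1995/17852*1/6 + 4093/17852*1/6 = 1995/17852 = pi_S3  (ok)
  2269/8926*1/4 + 1319/8926*1/3 + 1147/4463*1/12 + 1995/17852*1/6 + 4093/17852*1/3 = 4093/17852 = pi_S4  (ok)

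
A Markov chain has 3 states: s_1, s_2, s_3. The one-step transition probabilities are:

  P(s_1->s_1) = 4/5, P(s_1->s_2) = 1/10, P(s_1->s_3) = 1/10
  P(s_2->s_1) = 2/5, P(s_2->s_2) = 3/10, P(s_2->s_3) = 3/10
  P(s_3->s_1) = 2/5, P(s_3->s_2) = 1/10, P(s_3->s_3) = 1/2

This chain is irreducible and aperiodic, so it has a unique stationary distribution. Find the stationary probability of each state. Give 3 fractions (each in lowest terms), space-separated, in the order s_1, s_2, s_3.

Answer: 2/3 1/8 5/24

Derivation:
The stationary distribution satisfies pi = pi * P, i.e.:
  pi_s_1 = 4/5*pi_s_1 + 2/5*pi_s_2 + 2/5*pi_s_3
  pi_s_2 = 1/10*pi_s_1 + 3/10*pi_s_2 + 1/10*pi_s_3
  pi_s_3 = 1/10*pi_s_1 + 3/10*pi_s_2 + 1/2*pi_s_3
with normalization: pi_s_1 + pi_s_2 + pi_s_3 = 1.

Using the first 2 balance equations plus normalization, the linear system A*pi = b is:
  [-1/5, 2/5, 2/5] . pi = 0
  [1/10, -7/10, 1/10] . pi = 0
  [1, 1, 1] . pi = 1

Solving yields:
  pi_s_1 = 2/3
  pi_s_2 = 1/8
  pi_s_3 = 5/24

Verification (pi * P):
  2/3*4/5 + 1/8*2/5 + 5/24*2/5 = 2/3 = pi_s_1  (ok)
  2/3*1/10 + 1/8*3/10 + 5/24*1/10 = 1/8 = pi_s_2  (ok)
  2/3*1/10 + 1/8*3/10 + 5/24*1/2 = 5/24 = pi_s_3  (ok)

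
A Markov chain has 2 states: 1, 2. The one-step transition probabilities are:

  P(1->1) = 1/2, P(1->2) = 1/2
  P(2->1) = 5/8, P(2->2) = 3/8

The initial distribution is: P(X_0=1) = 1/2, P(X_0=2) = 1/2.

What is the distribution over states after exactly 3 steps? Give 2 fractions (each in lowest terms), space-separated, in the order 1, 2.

Answer: 569/1024 455/1024

Derivation:
Propagating the distribution step by step (d_{t+1} = d_t * P):
d_0 = (1=1/2, 2=1/2)
  d_1[1] = 1/2*1/2 + 1/2*5/8 = 9/16
  d_1[2] = 1/2*1/2 + 1/2*3/8 = 7/16
d_1 = (1=9/16, 2=7/16)
  d_2[1] = 9/16*1/2 + 7/16*5/8 = 71/128
  d_2[2] = 9/16*1/2 + 7/16*3/8 = 57/128
d_2 = (1=71/128, 2=57/128)
  d_3[1] = 71/128*1/2 + 57/128*5/8 = 569/1024
  d_3[2] = 71/128*1/2 + 57/128*3/8 = 455/1024
d_3 = (1=569/1024, 2=455/1024)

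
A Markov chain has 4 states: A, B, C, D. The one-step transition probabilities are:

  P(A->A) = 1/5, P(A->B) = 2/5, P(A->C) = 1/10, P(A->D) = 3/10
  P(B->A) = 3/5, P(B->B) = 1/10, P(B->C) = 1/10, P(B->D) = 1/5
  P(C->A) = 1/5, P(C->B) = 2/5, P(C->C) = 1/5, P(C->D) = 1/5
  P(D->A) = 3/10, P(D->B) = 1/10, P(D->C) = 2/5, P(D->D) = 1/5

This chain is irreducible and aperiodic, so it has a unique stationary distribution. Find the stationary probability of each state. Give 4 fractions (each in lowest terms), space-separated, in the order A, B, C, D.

The stationary distribution satisfies pi = pi * P, i.e.:
  pi_A = 1/5*pi_A + 3/5*pi_B + 1/5*pi_C + 3/10*pi_D
  pi_B = 2/5*pi_A + 1/10*pi_B + 2/5*pi_C + 1/10*pi_D
  pi_C = 1/10*pi_A + 1/10*pi_B + 1/5*pi_C + 2/5*pi_D
  pi_D = 3/10*pi_A + 1/5*pi_B + 1/5*pi_C + 1/5*pi_D
with normalization: pi_A + pi_B + pi_C + pi_D = 1.

Using the first 3 balance equations plus normalization, the linear system A*pi = b is:
  [-4/5, 3/5, 1/5, 3/10] . pi = 0
  [2/5, -9/10, 2/5, 1/10] . pi = 0
  [1/10, 1/10, -4/5, 2/5] . pi = 0
  [1, 1, 1, 1] . pi = 1

Solving yields:
  pi_A = 422/1299
  pi_B = 110/433
  pi_C = 245/1299
  pi_D = 302/1299

Verification (pi * P):
  422/1299*1/5 + 110/433*3/5 + 245/1299*1/5 + 302/1299*3/10 = 422/1299 = pi_A  (ok)
  422/1299*2/5 + 110/433*1/10 + 245/1299*2/5 + 302/1299*1/10 = 110/433 = pi_B  (ok)
  422/1299*1/10 + 110/433*1/10 + 245/1299*1/5 + 302/1299*2/5 = 245/1299 = pi_C  (ok)
  422/1299*3/10 + 110/433*1/5 + 245/1299*1/5 + 302/1299*1/5 = 302/1299 = pi_D  (ok)

Answer: 422/1299 110/433 245/1299 302/1299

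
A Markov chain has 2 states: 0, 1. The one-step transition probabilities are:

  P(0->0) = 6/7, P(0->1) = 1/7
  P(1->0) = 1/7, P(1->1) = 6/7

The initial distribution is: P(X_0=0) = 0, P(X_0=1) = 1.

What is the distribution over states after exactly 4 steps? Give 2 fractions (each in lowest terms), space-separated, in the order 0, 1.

Propagating the distribution step by step (d_{t+1} = d_t * P):
d_0 = (0=0, 1=1)
  d_1[0] = 0*6/7 + 1*1/7 = 1/7
  d_1[1] = 0*1/7 + 1*6/7 = 6/7
d_1 = (0=1/7, 1=6/7)
  d_2[0] = 1/7*6/7 + 6/7*1/7 = 12/49
  d_2[1] = 1/7*1/7 + 6/7*6/7 = 37/49
d_2 = (0=12/49, 1=37/49)
  d_3[0] = 12/49*6/7 + 37/49*1/7 = 109/343
  d_3[1] = 12/49*1/7 + 37/49*6/7 = 234/343
d_3 = (0=109/343, 1=234/343)
  d_4[0] = 109/343*6/7 + 234/343*1/7 = 888/2401
  d_4[1] = 109/343*1/7 + 234/343*6/7 = 1513/2401
d_4 = (0=888/2401, 1=1513/2401)

Answer: 888/2401 1513/2401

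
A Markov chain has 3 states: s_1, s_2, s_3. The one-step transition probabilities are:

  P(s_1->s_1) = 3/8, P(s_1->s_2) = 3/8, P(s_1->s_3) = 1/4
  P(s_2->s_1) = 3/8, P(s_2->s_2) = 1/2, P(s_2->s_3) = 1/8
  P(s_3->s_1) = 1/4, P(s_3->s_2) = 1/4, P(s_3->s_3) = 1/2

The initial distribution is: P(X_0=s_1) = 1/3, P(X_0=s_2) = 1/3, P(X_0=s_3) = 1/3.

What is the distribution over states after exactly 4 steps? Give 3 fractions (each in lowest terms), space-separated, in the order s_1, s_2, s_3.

Answer: 131/384 4789/12288 3307/12288

Derivation:
Propagating the distribution step by step (d_{t+1} = d_t * P):
d_0 = (s_1=1/3, s_2=1/3, s_3=1/3)
  d_1[s_1] = 1/3*3/8 + 1/3*3/8 + 1/3*1/4 = 1/3
  d_1[s_2] = 1/3*3/8 + 1/3*1/2 + 1/3*1/4 = 3/8
  d_1[s_3] = 1/3*1/4 + 1/3*1/8 + 1/3*1/2 = 7/24
d_1 = (s_1=1/3, s_2=3/8, s_3=7/24)
  d_2[s_1] = 1/3*3/8 + 3/8*3/8 + 7/24*1/4 = 65/192
  d_2[s_2] = 1/3*3/8 + 3/8*1/2 + 7/24*1/4 = 37/96
  d_2[s_3] = 1/3*1/4 + 3/8*1/8 + 7/24*1/2 = 53/192
d_2 = (s_1=65/192, s_2=37/96, s_3=53/192)
  d_3[s_1] = 65/192*3/8 + 37/96*3/8 + 53/192*1/4 = 523/1536
  d_3[s_2] = 65/192*3/8 + 37/96*1/2 + 53/192*1/4 = 199/512
  d_3[s_3] = 65/192*1/4 + 37/96*1/8 + 53/192*1/2 = 13/48
d_3 = (s_1=523/1536, s_2=199/512, s_3=13/48)
  d_4[s_1] = 523/1536*3/8 + 199/512*3/8 + 13/48*1/4 = 131/384
  d_4[s_2] = 523/1536*3/8 + 199/512*1/2 + 13/48*1/4 = 4789/12288
  d_4[s_3] = 523/1536*1/4 + 199/512*1/8 + 13/48*1/2 = 3307/12288
d_4 = (s_1=131/384, s_2=4789/12288, s_3=3307/12288)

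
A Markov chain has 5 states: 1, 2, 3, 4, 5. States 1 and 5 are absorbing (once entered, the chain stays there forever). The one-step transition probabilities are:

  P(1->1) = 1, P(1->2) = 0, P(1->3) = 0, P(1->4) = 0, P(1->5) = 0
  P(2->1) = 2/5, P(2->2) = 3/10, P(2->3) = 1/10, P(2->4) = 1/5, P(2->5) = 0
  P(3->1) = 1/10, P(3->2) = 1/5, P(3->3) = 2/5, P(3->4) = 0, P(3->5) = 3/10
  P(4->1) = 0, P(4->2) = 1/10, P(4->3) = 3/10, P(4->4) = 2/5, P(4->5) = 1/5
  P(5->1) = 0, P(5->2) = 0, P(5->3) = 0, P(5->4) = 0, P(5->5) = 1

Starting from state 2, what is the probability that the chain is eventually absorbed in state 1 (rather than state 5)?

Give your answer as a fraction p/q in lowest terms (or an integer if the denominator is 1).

Let a_i = P(absorbed in 1 | start in state i).
Boundary conditions: a_1 = 1, a_5 = 0.
For each transient state i, a_i = sum_j P(i->j) * a_j:
  a_2 = 2/5*a_1 + 3/10*a_2 + 1/10*a_3 + 1/5*a_4 + 0*a_5
  a_3 = 1/10*a_1 + 1/5*a_2 + 2/5*a_3 + 0*a_4 + 3/10*a_5
  a_4 = 0*a_1 + 1/10*a_2 + 3/10*a_3 + 2/5*a_4 + 1/5*a_5

Substituting a_1 = 1 and a_5 = 0, rearrange to (I - Q) a = r where r[i] = P(i -> 1):
  [7/10, -1/10, -1/5] . (a_2, a_3, a_4) = 2/5
  [-1/5, 3/5, 0] . (a_2, a_3, a_4) = 1/10
  [-1/10, -3/10, 3/5] . (a_2, a_3, a_4) = 0

Solving yields:
  a_2 = 13/18
  a_3 = 11/27
  a_4 = 35/108

Starting state is 2, so the absorption probability is a_2 = 13/18.

Answer: 13/18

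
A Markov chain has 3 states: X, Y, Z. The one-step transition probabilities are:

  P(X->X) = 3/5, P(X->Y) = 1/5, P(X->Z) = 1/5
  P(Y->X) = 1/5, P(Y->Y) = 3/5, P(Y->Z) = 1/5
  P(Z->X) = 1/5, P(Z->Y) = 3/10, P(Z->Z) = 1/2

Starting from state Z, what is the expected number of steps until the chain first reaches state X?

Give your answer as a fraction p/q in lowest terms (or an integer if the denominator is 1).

Let h_i = expected steps to first reach X from state i.
Boundary: h_X = 0.
First-step equations for the other states:
  h_Y = 1 + 1/5*h_X + 3/5*h_Y + 1/5*h_Z
  h_Z = 1 + 1/5*h_X + 3/10*h_Y + 1/2*h_Z

Substituting h_X = 0 and rearranging gives the linear system (I - Q) h = 1:
  [2/5, -1/5] . (h_Y, h_Z) = 1
  [-3/10, 1/2] . (h_Y, h_Z) = 1

Solving yields:
  h_Y = 5
  h_Z = 5

Starting state is Z, so the expected hitting time is h_Z = 5.

Answer: 5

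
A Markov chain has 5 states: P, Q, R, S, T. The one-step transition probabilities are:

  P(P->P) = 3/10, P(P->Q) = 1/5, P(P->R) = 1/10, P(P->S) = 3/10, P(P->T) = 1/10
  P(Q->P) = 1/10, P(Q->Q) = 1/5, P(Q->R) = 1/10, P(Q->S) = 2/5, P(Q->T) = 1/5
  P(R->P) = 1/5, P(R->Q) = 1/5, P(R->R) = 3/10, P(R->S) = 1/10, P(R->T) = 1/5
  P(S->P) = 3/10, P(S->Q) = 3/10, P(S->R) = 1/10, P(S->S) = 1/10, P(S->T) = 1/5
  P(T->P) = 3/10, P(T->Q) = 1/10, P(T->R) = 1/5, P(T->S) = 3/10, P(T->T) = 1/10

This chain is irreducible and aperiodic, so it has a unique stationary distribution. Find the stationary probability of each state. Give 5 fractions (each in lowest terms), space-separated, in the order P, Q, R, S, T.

Answer: 2323/9527 1985/9527 1381/9527 331/1361 1521/9527

Derivation:
The stationary distribution satisfies pi = pi * P, i.e.:
  pi_P = 3/10*pi_P + 1/10*pi_Q + 1/5*pi_R + 3/10*pi_S + 3/10*pi_T
  pi_Q = 1/5*pi_P + 1/5*pi_Q + 1/5*pi_R + 3/10*pi_S + 1/10*pi_T
  pi_R = 1/10*pi_P + 1/10*pi_Q + 3/10*pi_R + 1/10*pi_S + 1/5*pi_T
  pi_S = 3/10*pi_P + 2/5*pi_Q + 1/10*pi_R + 1/10*pi_S + 3/10*pi_T
  pi_T = 1/10*pi_P + 1/5*pi_Q + 1/5*pi_R + 1/5*pi_S + 1/10*pi_T
with normalization: pi_P + pi_Q + pi_R + pi_S + pi_T = 1.

Using the first 4 balance equations plus normalization, the linear system A*pi = b is:
  [-7/10, 1/10, 1/5, 3/10, 3/10] . pi = 0
  [1/5, -4/5, 1/5, 3/10, 1/10] . pi = 0
  [1/10, 1/10, -7/10, 1/10, 1/5] . pi = 0
  [3/10, 2/5, 1/10, -9/10, 3/10] . pi = 0
  [1, 1, 1, 1, 1] . pi = 1

Solving yields:
  pi_P = 2323/9527
  pi_Q = 1985/9527
  pi_R = 1381/9527
  pi_S = 331/1361
  pi_T = 1521/9527

Verification (pi * P):
  2323/9527*3/10 + 1985/9527*1/10 + 1381/9527*1/5 + 331/1361*3/10 + 1521/9527*3/10 = 2323/9527 = pi_P  (ok)
  2323/9527*1/5 + 1985/9527*1/5 + 1381/9527*1/5 + 331/1361*3/10 + 1521/9527*1/10 = 1985/9527 = pi_Q  (ok)
  2323/9527*1/10 + 1985/9527*1/10 + 1381/9527*3/10 + 331/1361*1/10 + 1521/9527*1/5 = 1381/9527 = pi_R  (ok)
  2323/9527*3/10 + 1985/9527*2/5 + 1381/9527*1/10 + 331/1361*1/10 + 1521/9527*3/10 = 331/1361 = pi_S  (ok)
  2323/9527*1/10 + 1985/9527*1/5 + 1381/9527*1/5 + 331/1361*1/5 + 1521/9527*1/10 = 1521/9527 = pi_T  (ok)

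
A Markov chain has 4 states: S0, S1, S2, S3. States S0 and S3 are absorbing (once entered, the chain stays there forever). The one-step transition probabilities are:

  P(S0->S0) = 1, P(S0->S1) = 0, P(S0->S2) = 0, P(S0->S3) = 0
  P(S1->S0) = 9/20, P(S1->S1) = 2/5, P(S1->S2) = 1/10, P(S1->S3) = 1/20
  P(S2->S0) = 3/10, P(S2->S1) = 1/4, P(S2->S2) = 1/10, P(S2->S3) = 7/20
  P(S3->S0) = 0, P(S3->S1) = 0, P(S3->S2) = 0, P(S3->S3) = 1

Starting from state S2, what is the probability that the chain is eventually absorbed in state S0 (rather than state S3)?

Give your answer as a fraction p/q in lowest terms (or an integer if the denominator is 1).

Answer: 117/206

Derivation:
Let a_i = P(absorbed in S0 | start in state i).
Boundary conditions: a_S0 = 1, a_S3 = 0.
For each transient state i, a_i = sum_j P(i->j) * a_j:
  a_S1 = 9/20*a_S0 + 2/5*a_S1 + 1/10*a_S2 + 1/20*a_S3
  a_S2 = 3/10*a_S0 + 1/4*a_S1 + 1/10*a_S2 + 7/20*a_S3

Substituting a_S0 = 1 and a_S3 = 0, rearrange to (I - Q) a = r where r[i] = P(i -> S0):
  [3/5, -1/10] . (a_S1, a_S2) = 9/20
  [-1/4, 9/10] . (a_S1, a_S2) = 3/10

Solving yields:
  a_S1 = 87/103
  a_S2 = 117/206

Starting state is S2, so the absorption probability is a_S2 = 117/206.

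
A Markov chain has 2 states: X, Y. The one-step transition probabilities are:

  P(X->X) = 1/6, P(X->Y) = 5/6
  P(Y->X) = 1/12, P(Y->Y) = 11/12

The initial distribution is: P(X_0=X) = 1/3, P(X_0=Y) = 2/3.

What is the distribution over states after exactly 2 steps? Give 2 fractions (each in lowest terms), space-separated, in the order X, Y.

Propagating the distribution step by step (d_{t+1} = d_t * P):
d_0 = (X=1/3, Y=2/3)
  d_1[X] = 1/3*1/6 + 2/3*1/12 = 1/9
  d_1[Y] = 1/3*5/6 + 2/3*11/12 = 8/9
d_1 = (X=1/9, Y=8/9)
  d_2[X] = 1/9*1/6 + 8/9*1/12 = 5/54
  d_2[Y] = 1/9*5/6 + 8/9*11/12 = 49/54
d_2 = (X=5/54, Y=49/54)

Answer: 5/54 49/54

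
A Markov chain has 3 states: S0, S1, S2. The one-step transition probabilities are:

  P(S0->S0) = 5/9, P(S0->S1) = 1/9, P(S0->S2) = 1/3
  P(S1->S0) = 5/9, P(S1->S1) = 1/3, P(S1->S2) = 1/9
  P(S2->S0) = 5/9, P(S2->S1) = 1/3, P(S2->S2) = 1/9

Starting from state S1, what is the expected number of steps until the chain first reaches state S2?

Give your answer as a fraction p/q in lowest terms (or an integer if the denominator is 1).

Answer: 81/19

Derivation:
Let h_i = expected steps to first reach S2 from state i.
Boundary: h_S2 = 0.
First-step equations for the other states:
  h_S0 = 1 + 5/9*h_S0 + 1/9*h_S1 + 1/3*h_S2
  h_S1 = 1 + 5/9*h_S0 + 1/3*h_S1 + 1/9*h_S2

Substituting h_S2 = 0 and rearranging gives the linear system (I - Q) h = 1:
  [4/9, -1/9] . (h_S0, h_S1) = 1
  [-5/9, 2/3] . (h_S0, h_S1) = 1

Solving yields:
  h_S0 = 63/19
  h_S1 = 81/19

Starting state is S1, so the expected hitting time is h_S1 = 81/19.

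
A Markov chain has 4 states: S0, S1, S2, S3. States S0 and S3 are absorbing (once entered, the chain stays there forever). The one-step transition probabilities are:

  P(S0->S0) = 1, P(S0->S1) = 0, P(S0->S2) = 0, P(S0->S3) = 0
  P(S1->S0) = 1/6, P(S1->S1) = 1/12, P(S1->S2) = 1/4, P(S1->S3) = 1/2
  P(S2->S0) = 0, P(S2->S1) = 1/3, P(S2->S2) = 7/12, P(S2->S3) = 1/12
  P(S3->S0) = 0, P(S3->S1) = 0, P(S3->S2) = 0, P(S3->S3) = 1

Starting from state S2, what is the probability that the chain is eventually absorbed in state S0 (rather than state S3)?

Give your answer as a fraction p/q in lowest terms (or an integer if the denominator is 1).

Answer: 8/43

Derivation:
Let a_i = P(absorbed in S0 | start in state i).
Boundary conditions: a_S0 = 1, a_S3 = 0.
For each transient state i, a_i = sum_j P(i->j) * a_j:
  a_S1 = 1/6*a_S0 + 1/12*a_S1 + 1/4*a_S2 + 1/2*a_S3
  a_S2 = 0*a_S0 + 1/3*a_S1 + 7/12*a_S2 + 1/12*a_S3

Substituting a_S0 = 1 and a_S3 = 0, rearrange to (I - Q) a = r where r[i] = P(i -> S0):
  [11/12, -1/4] . (a_S1, a_S2) = 1/6
  [-1/3, 5/12] . (a_S1, a_S2) = 0

Solving yields:
  a_S1 = 10/43
  a_S2 = 8/43

Starting state is S2, so the absorption probability is a_S2 = 8/43.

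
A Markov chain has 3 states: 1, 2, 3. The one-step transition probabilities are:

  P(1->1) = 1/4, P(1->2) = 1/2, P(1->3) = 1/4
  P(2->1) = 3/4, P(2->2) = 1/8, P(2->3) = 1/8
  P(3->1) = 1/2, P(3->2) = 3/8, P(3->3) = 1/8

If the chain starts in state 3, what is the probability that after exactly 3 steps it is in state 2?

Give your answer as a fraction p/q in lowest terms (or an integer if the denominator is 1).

Computing P^3 by repeated multiplication:
P^1 =
  1: [1/4, 1/2, 1/4]
  2: [3/4, 1/8, 1/8]
  3: [1/2, 3/8, 1/8]
P^2 =
  1: [9/16, 9/32, 5/32]
  2: [11/32, 7/16, 7/32]
  3: [15/32, 11/32, 3/16]
P^3 =
  1: [55/128, 3/8, 25/128]
  2: [67/128, 79/256, 43/256]
  3: [15/32, 89/256, 47/256]

(P^3)[3 -> 2] = 89/256

Answer: 89/256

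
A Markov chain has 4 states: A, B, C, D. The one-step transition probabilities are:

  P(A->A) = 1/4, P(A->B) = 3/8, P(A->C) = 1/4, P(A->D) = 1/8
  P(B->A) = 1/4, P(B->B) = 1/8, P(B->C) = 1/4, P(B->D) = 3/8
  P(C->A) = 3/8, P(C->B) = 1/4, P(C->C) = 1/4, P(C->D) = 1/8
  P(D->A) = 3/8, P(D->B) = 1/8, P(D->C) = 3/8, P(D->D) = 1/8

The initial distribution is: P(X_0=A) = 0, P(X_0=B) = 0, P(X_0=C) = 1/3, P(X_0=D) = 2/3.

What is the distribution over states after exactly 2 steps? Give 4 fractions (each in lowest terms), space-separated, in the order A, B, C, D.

Answer: 59/192 25/96 17/64 1/6

Derivation:
Propagating the distribution step by step (d_{t+1} = d_t * P):
d_0 = (A=0, B=0, C=1/3, D=2/3)
  d_1[A] = 0*1/4 + 0*1/4 + 1/3*3/8 + 2/3*3/8 = 3/8
  d_1[B] = 0*3/8 + 0*1/8 + 1/3*1/4 + 2/3*1/8 = 1/6
  d_1[C] = 0*1/4 + 0*1/4 + 1/3*1/4 + 2/3*3/8 = 1/3
  d_1[D] = 0*1/8 + 0*3/8 + 1/3*1/8 + 2/3*1/8 = 1/8
d_1 = (A=3/8, B=1/6, C=1/3, D=1/8)
  d_2[A] = 3/8*1/4 + 1/6*1/4 + 1/3*3/8 + 1/8*3/8 = 59/192
  d_2[B] = 3/8*3/8 + 1/6*1/8 + 1/3*1/4 + 1/8*1/8 = 25/96
  d_2[C] = 3/8*1/4 + 1/6*1/4 + 1/3*1/4 + 1/8*3/8 = 17/64
  d_2[D] = 3/8*1/8 + 1/6*3/8 + 1/3*1/8 + 1/8*1/8 = 1/6
d_2 = (A=59/192, B=25/96, C=17/64, D=1/6)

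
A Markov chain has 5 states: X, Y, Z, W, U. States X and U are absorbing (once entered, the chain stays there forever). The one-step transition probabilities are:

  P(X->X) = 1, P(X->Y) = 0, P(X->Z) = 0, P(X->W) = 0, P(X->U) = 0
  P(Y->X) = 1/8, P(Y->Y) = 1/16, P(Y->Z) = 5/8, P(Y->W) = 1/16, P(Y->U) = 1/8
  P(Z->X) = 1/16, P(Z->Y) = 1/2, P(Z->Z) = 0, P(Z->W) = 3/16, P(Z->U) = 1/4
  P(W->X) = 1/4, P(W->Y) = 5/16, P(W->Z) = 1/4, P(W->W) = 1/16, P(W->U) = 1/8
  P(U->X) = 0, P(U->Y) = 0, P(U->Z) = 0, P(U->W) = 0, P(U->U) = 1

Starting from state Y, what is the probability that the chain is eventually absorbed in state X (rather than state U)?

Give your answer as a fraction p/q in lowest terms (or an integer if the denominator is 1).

Let a_i = P(absorbed in X | start in state i).
Boundary conditions: a_X = 1, a_U = 0.
For each transient state i, a_i = sum_j P(i->j) * a_j:
  a_Y = 1/8*a_X + 1/16*a_Y + 5/8*a_Z + 1/16*a_W + 1/8*a_U
  a_Z = 1/16*a_X + 1/2*a_Y + 0*a_Z + 3/16*a_W + 1/4*a_U
  a_W = 1/4*a_X + 5/16*a_Y + 1/4*a_Z + 1/16*a_W + 1/8*a_U

Substituting a_X = 1 and a_U = 0, rearrange to (I - Q) a = r where r[i] = P(i -> X):
  [15/16, -5/8, -1/16] . (a_Y, a_Z, a_W) = 1/8
  [-1/2, 1, -3/16] . (a_Y, a_Z, a_W) = 1/16
  [-5/16, -1/4, 15/16] . (a_Y, a_Z, a_W) = 1/4

Solving yields:
  a_Y = 397/979
  a_Z = 351/979
  a_W = 487/979

Starting state is Y, so the absorption probability is a_Y = 397/979.

Answer: 397/979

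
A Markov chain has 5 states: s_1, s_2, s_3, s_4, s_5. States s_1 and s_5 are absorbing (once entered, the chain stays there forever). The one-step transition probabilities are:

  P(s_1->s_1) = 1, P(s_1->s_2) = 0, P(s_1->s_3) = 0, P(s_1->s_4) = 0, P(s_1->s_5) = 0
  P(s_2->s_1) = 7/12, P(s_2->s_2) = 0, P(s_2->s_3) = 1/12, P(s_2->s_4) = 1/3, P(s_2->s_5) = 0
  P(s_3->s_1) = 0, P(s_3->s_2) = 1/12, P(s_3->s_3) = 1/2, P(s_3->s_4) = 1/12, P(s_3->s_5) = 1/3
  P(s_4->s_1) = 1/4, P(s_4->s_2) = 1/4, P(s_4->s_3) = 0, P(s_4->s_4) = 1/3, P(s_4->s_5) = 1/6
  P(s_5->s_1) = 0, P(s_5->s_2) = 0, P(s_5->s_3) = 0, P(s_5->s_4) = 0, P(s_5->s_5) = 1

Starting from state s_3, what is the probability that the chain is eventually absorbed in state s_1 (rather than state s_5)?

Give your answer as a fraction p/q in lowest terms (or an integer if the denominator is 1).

Let a_i = P(absorbed in s_1 | start in state i).
Boundary conditions: a_s_1 = 1, a_s_5 = 0.
For each transient state i, a_i = sum_j P(i->j) * a_j:
  a_s_2 = 7/12*a_s_1 + 0*a_s_2 + 1/12*a_s_3 + 1/3*a_s_4 + 0*a_s_5
  a_s_3 = 0*a_s_1 + 1/12*a_s_2 + 1/2*a_s_3 + 1/12*a_s_4 + 1/3*a_s_5
  a_s_4 = 1/4*a_s_1 + 1/4*a_s_2 + 0*a_s_3 + 1/3*a_s_4 + 1/6*a_s_5

Substituting a_s_1 = 1 and a_s_5 = 0, rearrange to (I - Q) a = r where r[i] = P(i -> s_1):
  [1, -1/12, -1/3] . (a_s_2, a_s_3, a_s_4) = 7/12
  [-1/12, 1/2, -1/12] . (a_s_2, a_s_3, a_s_4) = 0
  [-1/4, 0, 2/3] . (a_s_2, a_s_3, a_s_4) = 1/4

Solving yields:
  a_s_2 = 411/493
  a_s_3 = 125/493
  a_s_4 = 339/493

Starting state is s_3, so the absorption probability is a_s_3 = 125/493.

Answer: 125/493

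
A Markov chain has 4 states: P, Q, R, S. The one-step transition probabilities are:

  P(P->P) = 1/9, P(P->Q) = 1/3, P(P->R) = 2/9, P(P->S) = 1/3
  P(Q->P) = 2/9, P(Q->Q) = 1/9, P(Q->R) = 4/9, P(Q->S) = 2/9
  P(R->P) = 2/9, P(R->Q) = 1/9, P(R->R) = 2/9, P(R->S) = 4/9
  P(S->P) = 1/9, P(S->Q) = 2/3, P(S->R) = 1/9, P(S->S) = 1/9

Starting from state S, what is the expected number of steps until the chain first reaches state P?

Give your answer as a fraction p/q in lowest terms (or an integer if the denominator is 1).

Answer: 1143/202

Derivation:
Let h_i = expected steps to first reach P from state i.
Boundary: h_P = 0.
First-step equations for the other states:
  h_Q = 1 + 2/9*h_P + 1/9*h_Q + 4/9*h_R + 2/9*h_S
  h_R = 1 + 2/9*h_P + 1/9*h_Q + 2/9*h_R + 4/9*h_S
  h_S = 1 + 1/9*h_P + 2/3*h_Q + 1/9*h_R + 1/9*h_S

Substituting h_P = 0 and rearranging gives the linear system (I - Q) h = 1:
  [8/9, -4/9, -2/9] . (h_Q, h_R, h_S) = 1
  [-1/9, 7/9, -4/9] . (h_Q, h_R, h_S) = 1
  [-2/3, -1/9, 8/9] . (h_Q, h_R, h_S) = 1

Solving yields:
  h_Q = 522/101
  h_R = 531/101
  h_S = 1143/202

Starting state is S, so the expected hitting time is h_S = 1143/202.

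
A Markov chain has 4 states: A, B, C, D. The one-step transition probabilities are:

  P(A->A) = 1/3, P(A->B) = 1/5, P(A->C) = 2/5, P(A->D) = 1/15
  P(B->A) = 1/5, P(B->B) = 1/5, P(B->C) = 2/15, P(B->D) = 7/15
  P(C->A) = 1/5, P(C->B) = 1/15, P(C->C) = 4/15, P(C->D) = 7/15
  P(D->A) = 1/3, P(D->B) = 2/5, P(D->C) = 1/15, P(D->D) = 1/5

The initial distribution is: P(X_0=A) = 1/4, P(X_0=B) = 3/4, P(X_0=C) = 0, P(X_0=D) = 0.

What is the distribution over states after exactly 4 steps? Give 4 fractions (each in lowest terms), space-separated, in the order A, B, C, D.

Answer: 13873/50625 3838/16875 3653/16875 14279/50625

Derivation:
Propagating the distribution step by step (d_{t+1} = d_t * P):
d_0 = (A=1/4, B=3/4, C=0, D=0)
  d_1[A] = 1/4*1/3 + 3/4*1/5 + 0*1/5 + 0*1/3 = 7/30
  d_1[B] = 1/4*1/5 + 3/4*1/5 + 0*1/15 + 0*2/5 = 1/5
  d_1[C] = 1/4*2/5 + 3/4*2/15 + 0*4/15 + 0*1/15 = 1/5
  d_1[D] = 1/4*1/15 + 3/4*7/15 + 0*7/15 + 0*1/5 = 11/30
d_1 = (A=7/30, B=1/5, C=1/5, D=11/30)
  d_2[A] = 7/30*1/3 + 1/5*1/5 + 1/5*1/5 + 11/30*1/3 = 7/25
  d_2[B] = 7/30*1/5 + 1/5*1/5 + 1/5*1/15 + 11/30*2/5 = 37/150
  d_2[C] = 7/30*2/5 + 1/5*2/15 + 1/5*4/15 + 11/30*1/15 = 89/450
  d_2[D] = 7/30*1/15 + 1/5*7/15 + 1/5*7/15 + 11/30*1/5 = 62/225
d_2 = (A=7/25, B=37/150, C=89/450, D=62/225)
  d_3[A] = 7/25*1/3 + 37/150*1/5 + 89/450*1/5 + 62/225*1/3 = 37/135
  d_3[B] = 7/25*1/5 + 37/150*1/5 + 89/450*1/15 + 62/225*2/5 = 772/3375
  d_3[C] = 7/25*2/5 + 37/150*2/15 + 89/450*4/15 + 62/225*1/15 = 27/125
  d_3[D] = 7/25*1/15 + 37/150*7/15 + 89/450*7/15 + 62/225*1/5 = 949/3375
d_3 = (A=37/135, B=772/3375, C=27/125, D=949/3375)
  d_4[A] = 37/135*1/3 + 772/3375*1/5 + 27/125*1/5 + 949/3375*1/3 = 13873/50625
  d_4[B] = 37/135*1/5 + 772/3375*1/5 + 27/125*1/15 + 949/3375*2/5 = 3838/16875
  d_4[C] = 37/135*2/5 + 772/3375*2/15 + 27/125*4/15 + 949/3375*1/15 = 3653/16875
  d_4[D] = 37/135*1/15 + 772/3375*7/15 + 27/125*7/15 + 949/3375*1/5 = 14279/50625
d_4 = (A=13873/50625, B=3838/16875, C=3653/16875, D=14279/50625)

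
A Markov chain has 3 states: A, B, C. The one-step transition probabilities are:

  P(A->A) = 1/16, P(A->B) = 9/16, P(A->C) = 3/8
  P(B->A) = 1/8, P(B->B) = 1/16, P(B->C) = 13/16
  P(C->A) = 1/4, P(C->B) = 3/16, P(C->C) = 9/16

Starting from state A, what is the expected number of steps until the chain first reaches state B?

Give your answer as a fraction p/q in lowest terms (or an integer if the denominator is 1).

Answer: 208/81

Derivation:
Let h_i = expected steps to first reach B from state i.
Boundary: h_B = 0.
First-step equations for the other states:
  h_A = 1 + 1/16*h_A + 9/16*h_B + 3/8*h_C
  h_C = 1 + 1/4*h_A + 3/16*h_B + 9/16*h_C

Substituting h_B = 0 and rearranging gives the linear system (I - Q) h = 1:
  [15/16, -3/8] . (h_A, h_C) = 1
  [-1/4, 7/16] . (h_A, h_C) = 1

Solving yields:
  h_A = 208/81
  h_C = 304/81

Starting state is A, so the expected hitting time is h_A = 208/81.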